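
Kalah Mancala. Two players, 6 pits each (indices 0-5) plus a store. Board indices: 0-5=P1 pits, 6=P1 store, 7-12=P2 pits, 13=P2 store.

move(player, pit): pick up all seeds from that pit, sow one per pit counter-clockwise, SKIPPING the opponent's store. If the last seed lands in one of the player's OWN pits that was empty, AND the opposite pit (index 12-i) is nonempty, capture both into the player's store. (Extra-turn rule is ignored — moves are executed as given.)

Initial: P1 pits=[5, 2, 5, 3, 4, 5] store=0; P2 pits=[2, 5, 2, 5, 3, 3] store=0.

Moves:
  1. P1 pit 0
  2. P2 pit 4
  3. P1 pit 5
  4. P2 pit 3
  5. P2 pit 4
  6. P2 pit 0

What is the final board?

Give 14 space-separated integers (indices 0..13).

Answer: 2 4 0 4 5 0 1 0 7 4 0 0 6 11

Derivation:
Move 1: P1 pit0 -> P1=[0,3,6,4,5,6](0) P2=[2,5,2,5,3,3](0)
Move 2: P2 pit4 -> P1=[1,3,6,4,5,6](0) P2=[2,5,2,5,0,4](1)
Move 3: P1 pit5 -> P1=[1,3,6,4,5,0](1) P2=[3,6,3,6,1,4](1)
Move 4: P2 pit3 -> P1=[2,4,7,4,5,0](1) P2=[3,6,3,0,2,5](2)
Move 5: P2 pit4 -> P1=[2,4,7,4,5,0](1) P2=[3,6,3,0,0,6](3)
Move 6: P2 pit0 -> P1=[2,4,0,4,5,0](1) P2=[0,7,4,0,0,6](11)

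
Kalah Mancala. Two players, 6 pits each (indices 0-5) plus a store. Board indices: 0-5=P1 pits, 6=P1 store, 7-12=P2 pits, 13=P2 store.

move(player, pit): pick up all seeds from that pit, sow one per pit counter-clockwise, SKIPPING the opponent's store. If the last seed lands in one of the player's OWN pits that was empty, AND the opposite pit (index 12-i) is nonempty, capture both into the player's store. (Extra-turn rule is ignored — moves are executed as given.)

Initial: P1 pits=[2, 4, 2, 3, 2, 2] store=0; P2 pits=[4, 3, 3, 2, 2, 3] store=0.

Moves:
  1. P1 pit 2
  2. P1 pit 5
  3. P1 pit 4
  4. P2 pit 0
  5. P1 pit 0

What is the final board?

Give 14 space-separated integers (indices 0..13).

Move 1: P1 pit2 -> P1=[2,4,0,4,3,2](0) P2=[4,3,3,2,2,3](0)
Move 2: P1 pit5 -> P1=[2,4,0,4,3,0](1) P2=[5,3,3,2,2,3](0)
Move 3: P1 pit4 -> P1=[2,4,0,4,0,1](2) P2=[6,3,3,2,2,3](0)
Move 4: P2 pit0 -> P1=[2,4,0,4,0,1](2) P2=[0,4,4,3,3,4](1)
Move 5: P1 pit0 -> P1=[0,5,0,4,0,1](6) P2=[0,4,4,0,3,4](1)

Answer: 0 5 0 4 0 1 6 0 4 4 0 3 4 1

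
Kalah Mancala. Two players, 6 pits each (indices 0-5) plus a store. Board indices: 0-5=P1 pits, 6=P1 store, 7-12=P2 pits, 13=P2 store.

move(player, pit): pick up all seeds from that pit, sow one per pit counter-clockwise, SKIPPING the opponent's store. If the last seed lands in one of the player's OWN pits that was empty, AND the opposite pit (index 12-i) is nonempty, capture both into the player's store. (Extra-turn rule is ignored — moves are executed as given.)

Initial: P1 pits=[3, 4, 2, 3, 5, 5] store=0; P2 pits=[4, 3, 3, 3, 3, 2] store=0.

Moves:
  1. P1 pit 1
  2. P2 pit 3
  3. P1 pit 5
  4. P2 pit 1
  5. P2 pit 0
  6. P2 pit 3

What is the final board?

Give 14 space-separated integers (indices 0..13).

Answer: 3 0 3 4 6 0 1 0 1 6 0 8 6 2

Derivation:
Move 1: P1 pit1 -> P1=[3,0,3,4,6,6](0) P2=[4,3,3,3,3,2](0)
Move 2: P2 pit3 -> P1=[3,0,3,4,6,6](0) P2=[4,3,3,0,4,3](1)
Move 3: P1 pit5 -> P1=[3,0,3,4,6,0](1) P2=[5,4,4,1,5,3](1)
Move 4: P2 pit1 -> P1=[3,0,3,4,6,0](1) P2=[5,0,5,2,6,4](1)
Move 5: P2 pit0 -> P1=[3,0,3,4,6,0](1) P2=[0,1,6,3,7,5](1)
Move 6: P2 pit3 -> P1=[3,0,3,4,6,0](1) P2=[0,1,6,0,8,6](2)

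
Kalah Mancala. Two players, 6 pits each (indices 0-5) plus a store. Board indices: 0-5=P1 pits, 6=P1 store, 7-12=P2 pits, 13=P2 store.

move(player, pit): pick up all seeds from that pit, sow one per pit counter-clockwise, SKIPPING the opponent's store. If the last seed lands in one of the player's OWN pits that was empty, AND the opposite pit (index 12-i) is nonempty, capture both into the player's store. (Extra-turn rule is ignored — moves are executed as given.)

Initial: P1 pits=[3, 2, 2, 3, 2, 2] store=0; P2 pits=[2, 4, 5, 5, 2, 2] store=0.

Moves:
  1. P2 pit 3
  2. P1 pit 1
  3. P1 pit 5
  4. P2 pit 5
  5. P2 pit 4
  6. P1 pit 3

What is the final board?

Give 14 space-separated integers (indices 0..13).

Answer: 6 1 3 0 4 1 2 4 4 5 0 0 1 3

Derivation:
Move 1: P2 pit3 -> P1=[4,3,2,3,2,2](0) P2=[2,4,5,0,3,3](1)
Move 2: P1 pit1 -> P1=[4,0,3,4,3,2](0) P2=[2,4,5,0,3,3](1)
Move 3: P1 pit5 -> P1=[4,0,3,4,3,0](1) P2=[3,4,5,0,3,3](1)
Move 4: P2 pit5 -> P1=[5,1,3,4,3,0](1) P2=[3,4,5,0,3,0](2)
Move 5: P2 pit4 -> P1=[6,1,3,4,3,0](1) P2=[3,4,5,0,0,1](3)
Move 6: P1 pit3 -> P1=[6,1,3,0,4,1](2) P2=[4,4,5,0,0,1](3)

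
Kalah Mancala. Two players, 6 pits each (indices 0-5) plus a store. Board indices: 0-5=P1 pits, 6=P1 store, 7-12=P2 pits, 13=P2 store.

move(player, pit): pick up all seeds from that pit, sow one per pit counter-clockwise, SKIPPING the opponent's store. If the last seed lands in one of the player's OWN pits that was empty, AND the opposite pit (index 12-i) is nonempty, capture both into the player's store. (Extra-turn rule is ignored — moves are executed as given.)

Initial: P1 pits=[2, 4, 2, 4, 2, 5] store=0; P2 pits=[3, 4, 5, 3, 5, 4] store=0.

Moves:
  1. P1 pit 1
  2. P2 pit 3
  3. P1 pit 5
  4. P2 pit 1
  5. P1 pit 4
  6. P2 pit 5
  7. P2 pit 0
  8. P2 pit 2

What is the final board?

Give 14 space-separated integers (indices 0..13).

Move 1: P1 pit1 -> P1=[2,0,3,5,3,6](0) P2=[3,4,5,3,5,4](0)
Move 2: P2 pit3 -> P1=[2,0,3,5,3,6](0) P2=[3,4,5,0,6,5](1)
Move 3: P1 pit5 -> P1=[2,0,3,5,3,0](1) P2=[4,5,6,1,7,5](1)
Move 4: P2 pit1 -> P1=[2,0,3,5,3,0](1) P2=[4,0,7,2,8,6](2)
Move 5: P1 pit4 -> P1=[2,0,3,5,0,1](2) P2=[5,0,7,2,8,6](2)
Move 6: P2 pit5 -> P1=[3,1,4,6,1,1](2) P2=[5,0,7,2,8,0](3)
Move 7: P2 pit0 -> P1=[0,1,4,6,1,1](2) P2=[0,1,8,3,9,0](7)
Move 8: P2 pit2 -> P1=[1,2,5,7,1,1](2) P2=[0,1,0,4,10,1](8)

Answer: 1 2 5 7 1 1 2 0 1 0 4 10 1 8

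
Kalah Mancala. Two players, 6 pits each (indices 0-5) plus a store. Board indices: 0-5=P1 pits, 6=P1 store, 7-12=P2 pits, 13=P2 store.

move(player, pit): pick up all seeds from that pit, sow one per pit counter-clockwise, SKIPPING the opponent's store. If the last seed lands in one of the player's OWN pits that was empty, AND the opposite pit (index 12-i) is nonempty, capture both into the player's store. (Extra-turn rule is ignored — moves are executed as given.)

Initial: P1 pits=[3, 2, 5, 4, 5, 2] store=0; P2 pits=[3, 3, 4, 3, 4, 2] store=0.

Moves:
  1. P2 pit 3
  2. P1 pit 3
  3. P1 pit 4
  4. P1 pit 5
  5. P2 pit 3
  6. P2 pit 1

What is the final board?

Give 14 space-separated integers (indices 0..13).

Move 1: P2 pit3 -> P1=[3,2,5,4,5,2](0) P2=[3,3,4,0,5,3](1)
Move 2: P1 pit3 -> P1=[3,2,5,0,6,3](1) P2=[4,3,4,0,5,3](1)
Move 3: P1 pit4 -> P1=[3,2,5,0,0,4](2) P2=[5,4,5,1,5,3](1)
Move 4: P1 pit5 -> P1=[3,2,5,0,0,0](3) P2=[6,5,6,1,5,3](1)
Move 5: P2 pit3 -> P1=[3,2,5,0,0,0](3) P2=[6,5,6,0,6,3](1)
Move 6: P2 pit1 -> P1=[3,2,5,0,0,0](3) P2=[6,0,7,1,7,4](2)

Answer: 3 2 5 0 0 0 3 6 0 7 1 7 4 2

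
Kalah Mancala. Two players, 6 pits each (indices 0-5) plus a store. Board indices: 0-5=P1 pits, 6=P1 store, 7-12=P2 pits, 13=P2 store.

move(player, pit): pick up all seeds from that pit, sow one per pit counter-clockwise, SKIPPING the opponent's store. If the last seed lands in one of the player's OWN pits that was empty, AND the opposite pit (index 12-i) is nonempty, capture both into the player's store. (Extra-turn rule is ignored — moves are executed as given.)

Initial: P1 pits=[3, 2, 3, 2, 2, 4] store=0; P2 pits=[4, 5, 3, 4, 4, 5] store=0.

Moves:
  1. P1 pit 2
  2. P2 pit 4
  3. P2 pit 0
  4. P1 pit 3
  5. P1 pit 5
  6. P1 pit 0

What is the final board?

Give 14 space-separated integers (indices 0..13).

Move 1: P1 pit2 -> P1=[3,2,0,3,3,5](0) P2=[4,5,3,4,4,5](0)
Move 2: P2 pit4 -> P1=[4,3,0,3,3,5](0) P2=[4,5,3,4,0,6](1)
Move 3: P2 pit0 -> P1=[4,0,0,3,3,5](0) P2=[0,6,4,5,0,6](5)
Move 4: P1 pit3 -> P1=[4,0,0,0,4,6](1) P2=[0,6,4,5,0,6](5)
Move 5: P1 pit5 -> P1=[4,0,0,0,4,0](2) P2=[1,7,5,6,1,6](5)
Move 6: P1 pit0 -> P1=[0,1,1,1,5,0](2) P2=[1,7,5,6,1,6](5)

Answer: 0 1 1 1 5 0 2 1 7 5 6 1 6 5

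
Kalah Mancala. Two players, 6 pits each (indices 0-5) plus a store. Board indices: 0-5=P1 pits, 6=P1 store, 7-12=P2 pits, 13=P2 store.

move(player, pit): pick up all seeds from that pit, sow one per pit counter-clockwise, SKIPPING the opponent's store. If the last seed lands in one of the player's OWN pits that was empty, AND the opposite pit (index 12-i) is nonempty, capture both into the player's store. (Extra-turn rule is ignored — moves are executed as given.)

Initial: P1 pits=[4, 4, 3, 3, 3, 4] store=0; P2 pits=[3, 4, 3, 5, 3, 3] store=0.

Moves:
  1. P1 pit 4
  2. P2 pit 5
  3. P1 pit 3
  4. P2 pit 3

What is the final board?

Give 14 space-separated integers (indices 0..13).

Answer: 6 6 3 0 1 6 2 4 4 3 0 4 1 2

Derivation:
Move 1: P1 pit4 -> P1=[4,4,3,3,0,5](1) P2=[4,4,3,5,3,3](0)
Move 2: P2 pit5 -> P1=[5,5,3,3,0,5](1) P2=[4,4,3,5,3,0](1)
Move 3: P1 pit3 -> P1=[5,5,3,0,1,6](2) P2=[4,4,3,5,3,0](1)
Move 4: P2 pit3 -> P1=[6,6,3,0,1,6](2) P2=[4,4,3,0,4,1](2)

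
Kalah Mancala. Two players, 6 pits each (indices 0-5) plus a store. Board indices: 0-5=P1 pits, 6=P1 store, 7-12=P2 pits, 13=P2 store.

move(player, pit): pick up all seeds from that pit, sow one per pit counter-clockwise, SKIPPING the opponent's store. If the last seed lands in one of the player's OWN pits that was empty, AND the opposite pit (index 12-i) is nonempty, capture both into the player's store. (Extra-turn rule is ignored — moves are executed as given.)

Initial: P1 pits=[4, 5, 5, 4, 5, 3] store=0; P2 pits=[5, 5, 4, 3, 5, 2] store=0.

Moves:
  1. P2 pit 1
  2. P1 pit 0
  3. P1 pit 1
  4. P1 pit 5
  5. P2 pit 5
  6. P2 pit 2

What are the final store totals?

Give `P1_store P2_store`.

Answer: 2 3

Derivation:
Move 1: P2 pit1 -> P1=[4,5,5,4,5,3](0) P2=[5,0,5,4,6,3](1)
Move 2: P1 pit0 -> P1=[0,6,6,5,6,3](0) P2=[5,0,5,4,6,3](1)
Move 3: P1 pit1 -> P1=[0,0,7,6,7,4](1) P2=[6,0,5,4,6,3](1)
Move 4: P1 pit5 -> P1=[0,0,7,6,7,0](2) P2=[7,1,6,4,6,3](1)
Move 5: P2 pit5 -> P1=[1,1,7,6,7,0](2) P2=[7,1,6,4,6,0](2)
Move 6: P2 pit2 -> P1=[2,2,7,6,7,0](2) P2=[7,1,0,5,7,1](3)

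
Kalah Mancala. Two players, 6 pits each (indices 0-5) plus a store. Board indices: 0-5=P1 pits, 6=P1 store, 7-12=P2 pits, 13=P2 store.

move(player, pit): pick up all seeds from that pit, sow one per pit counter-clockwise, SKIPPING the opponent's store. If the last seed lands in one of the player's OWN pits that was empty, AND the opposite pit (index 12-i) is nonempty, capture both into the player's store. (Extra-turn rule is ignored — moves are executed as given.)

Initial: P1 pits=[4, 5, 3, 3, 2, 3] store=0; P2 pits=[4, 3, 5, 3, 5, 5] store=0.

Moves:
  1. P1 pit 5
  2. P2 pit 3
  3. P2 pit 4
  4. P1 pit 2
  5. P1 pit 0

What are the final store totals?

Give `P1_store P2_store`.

Answer: 2 2

Derivation:
Move 1: P1 pit5 -> P1=[4,5,3,3,2,0](1) P2=[5,4,5,3,5,5](0)
Move 2: P2 pit3 -> P1=[4,5,3,3,2,0](1) P2=[5,4,5,0,6,6](1)
Move 3: P2 pit4 -> P1=[5,6,4,4,2,0](1) P2=[5,4,5,0,0,7](2)
Move 4: P1 pit2 -> P1=[5,6,0,5,3,1](2) P2=[5,4,5,0,0,7](2)
Move 5: P1 pit0 -> P1=[0,7,1,6,4,2](2) P2=[5,4,5,0,0,7](2)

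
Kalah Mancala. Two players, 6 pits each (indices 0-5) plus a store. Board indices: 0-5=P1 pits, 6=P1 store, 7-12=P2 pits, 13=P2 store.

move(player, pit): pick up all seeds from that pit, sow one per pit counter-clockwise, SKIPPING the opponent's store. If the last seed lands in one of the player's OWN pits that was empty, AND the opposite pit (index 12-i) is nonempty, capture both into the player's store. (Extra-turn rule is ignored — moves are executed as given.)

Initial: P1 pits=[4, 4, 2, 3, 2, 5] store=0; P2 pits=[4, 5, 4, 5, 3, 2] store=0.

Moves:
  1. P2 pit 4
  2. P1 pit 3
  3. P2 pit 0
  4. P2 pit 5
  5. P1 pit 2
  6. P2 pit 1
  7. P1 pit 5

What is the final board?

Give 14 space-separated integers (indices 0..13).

Move 1: P2 pit4 -> P1=[5,4,2,3,2,5](0) P2=[4,5,4,5,0,3](1)
Move 2: P1 pit3 -> P1=[5,4,2,0,3,6](1) P2=[4,5,4,5,0,3](1)
Move 3: P2 pit0 -> P1=[5,0,2,0,3,6](1) P2=[0,6,5,6,0,3](6)
Move 4: P2 pit5 -> P1=[6,1,2,0,3,6](1) P2=[0,6,5,6,0,0](7)
Move 5: P1 pit2 -> P1=[6,1,0,1,4,6](1) P2=[0,6,5,6,0,0](7)
Move 6: P2 pit1 -> P1=[7,1,0,1,4,6](1) P2=[0,0,6,7,1,1](8)
Move 7: P1 pit5 -> P1=[7,1,0,1,4,0](2) P2=[1,1,7,8,2,1](8)

Answer: 7 1 0 1 4 0 2 1 1 7 8 2 1 8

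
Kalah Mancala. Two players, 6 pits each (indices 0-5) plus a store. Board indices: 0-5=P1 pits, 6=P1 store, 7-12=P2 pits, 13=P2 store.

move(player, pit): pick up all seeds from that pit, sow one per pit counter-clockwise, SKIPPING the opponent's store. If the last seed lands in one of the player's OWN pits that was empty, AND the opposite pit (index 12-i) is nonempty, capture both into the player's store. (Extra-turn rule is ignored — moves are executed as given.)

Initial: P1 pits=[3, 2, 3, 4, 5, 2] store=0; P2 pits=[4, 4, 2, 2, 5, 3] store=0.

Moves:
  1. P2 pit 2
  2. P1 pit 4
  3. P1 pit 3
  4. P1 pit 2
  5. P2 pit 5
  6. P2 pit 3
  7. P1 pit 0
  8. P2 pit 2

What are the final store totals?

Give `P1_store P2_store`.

Move 1: P2 pit2 -> P1=[3,2,3,4,5,2](0) P2=[4,4,0,3,6,3](0)
Move 2: P1 pit4 -> P1=[3,2,3,4,0,3](1) P2=[5,5,1,3,6,3](0)
Move 3: P1 pit3 -> P1=[3,2,3,0,1,4](2) P2=[6,5,1,3,6,3](0)
Move 4: P1 pit2 -> P1=[3,2,0,1,2,5](2) P2=[6,5,1,3,6,3](0)
Move 5: P2 pit5 -> P1=[4,3,0,1,2,5](2) P2=[6,5,1,3,6,0](1)
Move 6: P2 pit3 -> P1=[4,3,0,1,2,5](2) P2=[6,5,1,0,7,1](2)
Move 7: P1 pit0 -> P1=[0,4,1,2,3,5](2) P2=[6,5,1,0,7,1](2)
Move 8: P2 pit2 -> P1=[0,4,0,2,3,5](2) P2=[6,5,0,0,7,1](4)

Answer: 2 4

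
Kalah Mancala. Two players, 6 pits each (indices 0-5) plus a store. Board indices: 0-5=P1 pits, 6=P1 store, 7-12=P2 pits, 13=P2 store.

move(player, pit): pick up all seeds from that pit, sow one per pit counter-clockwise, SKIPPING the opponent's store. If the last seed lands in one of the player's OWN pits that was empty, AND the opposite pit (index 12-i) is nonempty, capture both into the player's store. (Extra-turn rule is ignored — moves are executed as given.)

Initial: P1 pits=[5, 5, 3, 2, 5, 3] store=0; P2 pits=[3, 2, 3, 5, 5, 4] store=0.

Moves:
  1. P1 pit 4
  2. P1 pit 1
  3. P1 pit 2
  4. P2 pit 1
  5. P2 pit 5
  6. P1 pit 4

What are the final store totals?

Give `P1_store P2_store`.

Move 1: P1 pit4 -> P1=[5,5,3,2,0,4](1) P2=[4,3,4,5,5,4](0)
Move 2: P1 pit1 -> P1=[5,0,4,3,1,5](2) P2=[4,3,4,5,5,4](0)
Move 3: P1 pit2 -> P1=[5,0,0,4,2,6](3) P2=[4,3,4,5,5,4](0)
Move 4: P2 pit1 -> P1=[5,0,0,4,2,6](3) P2=[4,0,5,6,6,4](0)
Move 5: P2 pit5 -> P1=[6,1,1,4,2,6](3) P2=[4,0,5,6,6,0](1)
Move 6: P1 pit4 -> P1=[6,1,1,4,0,7](4) P2=[4,0,5,6,6,0](1)

Answer: 4 1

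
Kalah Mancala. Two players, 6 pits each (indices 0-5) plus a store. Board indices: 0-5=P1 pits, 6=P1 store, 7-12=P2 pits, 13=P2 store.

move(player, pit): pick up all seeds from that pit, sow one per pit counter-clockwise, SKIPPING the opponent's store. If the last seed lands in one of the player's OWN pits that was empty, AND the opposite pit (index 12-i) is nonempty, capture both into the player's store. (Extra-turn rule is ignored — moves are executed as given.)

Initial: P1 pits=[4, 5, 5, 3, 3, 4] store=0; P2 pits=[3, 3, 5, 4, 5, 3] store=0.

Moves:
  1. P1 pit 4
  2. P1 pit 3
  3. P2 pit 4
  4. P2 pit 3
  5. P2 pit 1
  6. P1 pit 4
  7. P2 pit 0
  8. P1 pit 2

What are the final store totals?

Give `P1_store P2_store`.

Move 1: P1 pit4 -> P1=[4,5,5,3,0,5](1) P2=[4,3,5,4,5,3](0)
Move 2: P1 pit3 -> P1=[4,5,5,0,1,6](2) P2=[4,3,5,4,5,3](0)
Move 3: P2 pit4 -> P1=[5,6,6,0,1,6](2) P2=[4,3,5,4,0,4](1)
Move 4: P2 pit3 -> P1=[6,6,6,0,1,6](2) P2=[4,3,5,0,1,5](2)
Move 5: P2 pit1 -> P1=[6,6,6,0,1,6](2) P2=[4,0,6,1,2,5](2)
Move 6: P1 pit4 -> P1=[6,6,6,0,0,7](2) P2=[4,0,6,1,2,5](2)
Move 7: P2 pit0 -> P1=[6,6,6,0,0,7](2) P2=[0,1,7,2,3,5](2)
Move 8: P1 pit2 -> P1=[6,6,0,1,1,8](3) P2=[1,2,7,2,3,5](2)

Answer: 3 2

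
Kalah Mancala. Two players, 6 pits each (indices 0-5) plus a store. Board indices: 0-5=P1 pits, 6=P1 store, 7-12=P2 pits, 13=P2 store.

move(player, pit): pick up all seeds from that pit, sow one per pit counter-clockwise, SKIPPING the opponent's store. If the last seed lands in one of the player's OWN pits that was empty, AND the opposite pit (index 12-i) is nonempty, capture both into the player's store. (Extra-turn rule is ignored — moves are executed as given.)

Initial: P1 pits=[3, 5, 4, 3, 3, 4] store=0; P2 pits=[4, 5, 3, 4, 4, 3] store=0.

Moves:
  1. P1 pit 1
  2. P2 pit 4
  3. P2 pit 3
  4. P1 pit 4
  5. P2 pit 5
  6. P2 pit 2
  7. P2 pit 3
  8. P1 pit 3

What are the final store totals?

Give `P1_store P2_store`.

Answer: 3 10

Derivation:
Move 1: P1 pit1 -> P1=[3,0,5,4,4,5](1) P2=[4,5,3,4,4,3](0)
Move 2: P2 pit4 -> P1=[4,1,5,4,4,5](1) P2=[4,5,3,4,0,4](1)
Move 3: P2 pit3 -> P1=[5,1,5,4,4,5](1) P2=[4,5,3,0,1,5](2)
Move 4: P1 pit4 -> P1=[5,1,5,4,0,6](2) P2=[5,6,3,0,1,5](2)
Move 5: P2 pit5 -> P1=[6,2,6,5,0,6](2) P2=[5,6,3,0,1,0](3)
Move 6: P2 pit2 -> P1=[0,2,6,5,0,6](2) P2=[5,6,0,1,2,0](10)
Move 7: P2 pit3 -> P1=[0,2,6,5,0,6](2) P2=[5,6,0,0,3,0](10)
Move 8: P1 pit3 -> P1=[0,2,6,0,1,7](3) P2=[6,7,0,0,3,0](10)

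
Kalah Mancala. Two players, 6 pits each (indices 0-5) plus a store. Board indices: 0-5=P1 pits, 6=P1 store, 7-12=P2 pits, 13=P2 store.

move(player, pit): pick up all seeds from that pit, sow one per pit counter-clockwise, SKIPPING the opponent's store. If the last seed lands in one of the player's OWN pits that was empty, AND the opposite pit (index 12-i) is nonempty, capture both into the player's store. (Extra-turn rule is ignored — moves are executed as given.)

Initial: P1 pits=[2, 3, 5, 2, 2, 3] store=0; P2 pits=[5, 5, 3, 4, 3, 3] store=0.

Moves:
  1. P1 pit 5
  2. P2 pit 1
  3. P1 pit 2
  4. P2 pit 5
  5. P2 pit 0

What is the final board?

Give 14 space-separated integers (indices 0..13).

Answer: 5 4 1 3 3 1 2 0 1 5 6 5 1 3

Derivation:
Move 1: P1 pit5 -> P1=[2,3,5,2,2,0](1) P2=[6,6,3,4,3,3](0)
Move 2: P2 pit1 -> P1=[3,3,5,2,2,0](1) P2=[6,0,4,5,4,4](1)
Move 3: P1 pit2 -> P1=[3,3,0,3,3,1](2) P2=[7,0,4,5,4,4](1)
Move 4: P2 pit5 -> P1=[4,4,1,3,3,1](2) P2=[7,0,4,5,4,0](2)
Move 5: P2 pit0 -> P1=[5,4,1,3,3,1](2) P2=[0,1,5,6,5,1](3)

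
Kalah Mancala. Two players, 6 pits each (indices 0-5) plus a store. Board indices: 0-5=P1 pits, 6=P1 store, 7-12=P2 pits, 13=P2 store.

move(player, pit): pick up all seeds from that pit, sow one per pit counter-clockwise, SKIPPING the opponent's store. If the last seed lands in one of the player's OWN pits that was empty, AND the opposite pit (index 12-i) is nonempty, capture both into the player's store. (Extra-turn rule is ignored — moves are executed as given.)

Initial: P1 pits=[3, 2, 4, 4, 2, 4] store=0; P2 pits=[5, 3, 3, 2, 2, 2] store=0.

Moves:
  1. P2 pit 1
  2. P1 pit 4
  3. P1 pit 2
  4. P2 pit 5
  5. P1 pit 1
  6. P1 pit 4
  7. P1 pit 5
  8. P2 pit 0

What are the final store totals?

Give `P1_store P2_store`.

Move 1: P2 pit1 -> P1=[3,2,4,4,2,4](0) P2=[5,0,4,3,3,2](0)
Move 2: P1 pit4 -> P1=[3,2,4,4,0,5](1) P2=[5,0,4,3,3,2](0)
Move 3: P1 pit2 -> P1=[3,2,0,5,1,6](2) P2=[5,0,4,3,3,2](0)
Move 4: P2 pit5 -> P1=[4,2,0,5,1,6](2) P2=[5,0,4,3,3,0](1)
Move 5: P1 pit1 -> P1=[4,0,1,6,1,6](2) P2=[5,0,4,3,3,0](1)
Move 6: P1 pit4 -> P1=[4,0,1,6,0,7](2) P2=[5,0,4,3,3,0](1)
Move 7: P1 pit5 -> P1=[4,0,1,6,0,0](3) P2=[6,1,5,4,4,1](1)
Move 8: P2 pit0 -> P1=[4,0,1,6,0,0](3) P2=[0,2,6,5,5,2](2)

Answer: 3 2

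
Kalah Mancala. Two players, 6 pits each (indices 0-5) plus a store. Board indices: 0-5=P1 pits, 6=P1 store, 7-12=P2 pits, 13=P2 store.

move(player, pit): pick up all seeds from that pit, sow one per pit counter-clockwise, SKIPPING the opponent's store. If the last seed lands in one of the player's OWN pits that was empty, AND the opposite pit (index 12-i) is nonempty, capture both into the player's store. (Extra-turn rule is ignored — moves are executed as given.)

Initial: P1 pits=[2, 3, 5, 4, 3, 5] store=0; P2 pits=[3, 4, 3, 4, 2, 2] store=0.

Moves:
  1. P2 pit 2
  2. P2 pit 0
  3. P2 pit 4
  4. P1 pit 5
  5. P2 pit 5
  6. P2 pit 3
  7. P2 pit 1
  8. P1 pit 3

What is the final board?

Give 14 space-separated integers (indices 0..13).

Move 1: P2 pit2 -> P1=[2,3,5,4,3,5](0) P2=[3,4,0,5,3,3](0)
Move 2: P2 pit0 -> P1=[2,3,5,4,3,5](0) P2=[0,5,1,6,3,3](0)
Move 3: P2 pit4 -> P1=[3,3,5,4,3,5](0) P2=[0,5,1,6,0,4](1)
Move 4: P1 pit5 -> P1=[3,3,5,4,3,0](1) P2=[1,6,2,7,0,4](1)
Move 5: P2 pit5 -> P1=[4,4,6,4,3,0](1) P2=[1,6,2,7,0,0](2)
Move 6: P2 pit3 -> P1=[5,5,7,5,3,0](1) P2=[1,6,2,0,1,1](3)
Move 7: P2 pit1 -> P1=[6,5,7,5,3,0](1) P2=[1,0,3,1,2,2](4)
Move 8: P1 pit3 -> P1=[6,5,7,0,4,1](2) P2=[2,1,3,1,2,2](4)

Answer: 6 5 7 0 4 1 2 2 1 3 1 2 2 4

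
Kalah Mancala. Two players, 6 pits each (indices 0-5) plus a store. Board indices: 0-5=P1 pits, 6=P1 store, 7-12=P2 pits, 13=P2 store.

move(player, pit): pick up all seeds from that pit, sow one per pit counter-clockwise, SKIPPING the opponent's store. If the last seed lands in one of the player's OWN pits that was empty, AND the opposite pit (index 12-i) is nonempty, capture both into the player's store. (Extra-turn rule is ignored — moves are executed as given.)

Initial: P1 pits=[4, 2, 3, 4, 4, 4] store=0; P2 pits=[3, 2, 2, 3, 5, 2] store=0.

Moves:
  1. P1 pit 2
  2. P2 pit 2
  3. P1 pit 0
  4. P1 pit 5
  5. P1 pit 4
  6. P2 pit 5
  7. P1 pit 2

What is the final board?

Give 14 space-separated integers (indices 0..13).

Answer: 1 3 0 7 0 1 2 5 4 2 6 6 0 1

Derivation:
Move 1: P1 pit2 -> P1=[4,2,0,5,5,5](0) P2=[3,2,2,3,5,2](0)
Move 2: P2 pit2 -> P1=[4,2,0,5,5,5](0) P2=[3,2,0,4,6,2](0)
Move 3: P1 pit0 -> P1=[0,3,1,6,6,5](0) P2=[3,2,0,4,6,2](0)
Move 4: P1 pit5 -> P1=[0,3,1,6,6,0](1) P2=[4,3,1,5,6,2](0)
Move 5: P1 pit4 -> P1=[0,3,1,6,0,1](2) P2=[5,4,2,6,6,2](0)
Move 6: P2 pit5 -> P1=[1,3,1,6,0,1](2) P2=[5,4,2,6,6,0](1)
Move 7: P1 pit2 -> P1=[1,3,0,7,0,1](2) P2=[5,4,2,6,6,0](1)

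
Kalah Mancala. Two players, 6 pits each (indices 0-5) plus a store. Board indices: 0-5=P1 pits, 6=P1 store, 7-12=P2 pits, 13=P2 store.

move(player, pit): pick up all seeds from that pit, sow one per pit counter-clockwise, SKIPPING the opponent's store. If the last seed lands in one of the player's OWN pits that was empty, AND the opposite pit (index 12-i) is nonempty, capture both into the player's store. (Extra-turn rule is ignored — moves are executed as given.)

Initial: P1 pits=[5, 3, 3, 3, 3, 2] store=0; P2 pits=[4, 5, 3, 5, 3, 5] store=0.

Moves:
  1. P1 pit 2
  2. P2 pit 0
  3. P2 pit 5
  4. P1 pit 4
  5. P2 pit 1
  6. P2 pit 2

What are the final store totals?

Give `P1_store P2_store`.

Answer: 1 3

Derivation:
Move 1: P1 pit2 -> P1=[5,3,0,4,4,3](0) P2=[4,5,3,5,3,5](0)
Move 2: P2 pit0 -> P1=[5,3,0,4,4,3](0) P2=[0,6,4,6,4,5](0)
Move 3: P2 pit5 -> P1=[6,4,1,5,4,3](0) P2=[0,6,4,6,4,0](1)
Move 4: P1 pit4 -> P1=[6,4,1,5,0,4](1) P2=[1,7,4,6,4,0](1)
Move 5: P2 pit1 -> P1=[7,5,1,5,0,4](1) P2=[1,0,5,7,5,1](2)
Move 6: P2 pit2 -> P1=[8,5,1,5,0,4](1) P2=[1,0,0,8,6,2](3)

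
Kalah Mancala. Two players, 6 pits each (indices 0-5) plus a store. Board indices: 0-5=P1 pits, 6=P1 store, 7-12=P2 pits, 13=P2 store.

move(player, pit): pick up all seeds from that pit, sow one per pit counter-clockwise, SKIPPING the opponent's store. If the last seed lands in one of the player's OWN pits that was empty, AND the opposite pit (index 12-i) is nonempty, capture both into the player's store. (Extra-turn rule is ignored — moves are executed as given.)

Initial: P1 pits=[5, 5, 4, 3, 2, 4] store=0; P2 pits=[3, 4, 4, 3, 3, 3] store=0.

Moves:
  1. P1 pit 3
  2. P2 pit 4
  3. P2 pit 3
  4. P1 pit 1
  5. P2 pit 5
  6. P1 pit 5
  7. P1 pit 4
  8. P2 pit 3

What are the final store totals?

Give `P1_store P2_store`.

Answer: 4 3

Derivation:
Move 1: P1 pit3 -> P1=[5,5,4,0,3,5](1) P2=[3,4,4,3,3,3](0)
Move 2: P2 pit4 -> P1=[6,5,4,0,3,5](1) P2=[3,4,4,3,0,4](1)
Move 3: P2 pit3 -> P1=[6,5,4,0,3,5](1) P2=[3,4,4,0,1,5](2)
Move 4: P1 pit1 -> P1=[6,0,5,1,4,6](2) P2=[3,4,4,0,1,5](2)
Move 5: P2 pit5 -> P1=[7,1,6,2,4,6](2) P2=[3,4,4,0,1,0](3)
Move 6: P1 pit5 -> P1=[7,1,6,2,4,0](3) P2=[4,5,5,1,2,0](3)
Move 7: P1 pit4 -> P1=[7,1,6,2,0,1](4) P2=[5,6,5,1,2,0](3)
Move 8: P2 pit3 -> P1=[7,1,6,2,0,1](4) P2=[5,6,5,0,3,0](3)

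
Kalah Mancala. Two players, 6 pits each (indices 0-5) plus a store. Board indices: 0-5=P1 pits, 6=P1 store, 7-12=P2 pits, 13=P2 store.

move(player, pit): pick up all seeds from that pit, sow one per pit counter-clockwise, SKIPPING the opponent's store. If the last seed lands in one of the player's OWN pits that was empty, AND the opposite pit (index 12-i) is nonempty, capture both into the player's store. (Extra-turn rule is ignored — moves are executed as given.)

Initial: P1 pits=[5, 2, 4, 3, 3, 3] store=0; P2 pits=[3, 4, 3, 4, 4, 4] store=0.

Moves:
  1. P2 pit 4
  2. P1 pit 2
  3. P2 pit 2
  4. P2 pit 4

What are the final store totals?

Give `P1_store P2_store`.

Answer: 1 1

Derivation:
Move 1: P2 pit4 -> P1=[6,3,4,3,3,3](0) P2=[3,4,3,4,0,5](1)
Move 2: P1 pit2 -> P1=[6,3,0,4,4,4](1) P2=[3,4,3,4,0,5](1)
Move 3: P2 pit2 -> P1=[6,3,0,4,4,4](1) P2=[3,4,0,5,1,6](1)
Move 4: P2 pit4 -> P1=[6,3,0,4,4,4](1) P2=[3,4,0,5,0,7](1)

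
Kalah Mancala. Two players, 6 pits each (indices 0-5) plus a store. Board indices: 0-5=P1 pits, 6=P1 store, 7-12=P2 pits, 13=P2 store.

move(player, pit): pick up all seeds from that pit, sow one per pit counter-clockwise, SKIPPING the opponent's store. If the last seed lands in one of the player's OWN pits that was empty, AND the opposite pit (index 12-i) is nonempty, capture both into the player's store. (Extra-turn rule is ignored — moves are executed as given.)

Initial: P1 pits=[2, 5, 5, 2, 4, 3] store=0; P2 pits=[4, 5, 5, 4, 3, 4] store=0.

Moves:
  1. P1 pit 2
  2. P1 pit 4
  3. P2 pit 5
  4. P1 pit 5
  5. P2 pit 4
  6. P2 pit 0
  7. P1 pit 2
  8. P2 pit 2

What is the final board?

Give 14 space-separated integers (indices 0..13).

Move 1: P1 pit2 -> P1=[2,5,0,3,5,4](1) P2=[5,5,5,4,3,4](0)
Move 2: P1 pit4 -> P1=[2,5,0,3,0,5](2) P2=[6,6,6,4,3,4](0)
Move 3: P2 pit5 -> P1=[3,6,1,3,0,5](2) P2=[6,6,6,4,3,0](1)
Move 4: P1 pit5 -> P1=[3,6,1,3,0,0](3) P2=[7,7,7,5,3,0](1)
Move 5: P2 pit4 -> P1=[4,6,1,3,0,0](3) P2=[7,7,7,5,0,1](2)
Move 6: P2 pit0 -> P1=[5,6,1,3,0,0](3) P2=[0,8,8,6,1,2](3)
Move 7: P1 pit2 -> P1=[5,6,0,4,0,0](3) P2=[0,8,8,6,1,2](3)
Move 8: P2 pit2 -> P1=[6,7,1,5,0,0](3) P2=[0,8,0,7,2,3](4)

Answer: 6 7 1 5 0 0 3 0 8 0 7 2 3 4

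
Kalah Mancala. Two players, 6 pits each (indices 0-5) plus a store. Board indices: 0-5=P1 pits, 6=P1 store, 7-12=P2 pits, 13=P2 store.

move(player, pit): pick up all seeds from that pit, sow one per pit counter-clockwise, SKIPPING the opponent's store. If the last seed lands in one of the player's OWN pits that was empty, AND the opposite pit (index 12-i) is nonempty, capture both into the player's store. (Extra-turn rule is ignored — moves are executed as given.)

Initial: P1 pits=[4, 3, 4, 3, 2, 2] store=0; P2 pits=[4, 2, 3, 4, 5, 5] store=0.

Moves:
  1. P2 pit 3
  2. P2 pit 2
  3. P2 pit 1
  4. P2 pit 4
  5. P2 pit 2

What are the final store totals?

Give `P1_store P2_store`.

Answer: 0 2

Derivation:
Move 1: P2 pit3 -> P1=[5,3,4,3,2,2](0) P2=[4,2,3,0,6,6](1)
Move 2: P2 pit2 -> P1=[5,3,4,3,2,2](0) P2=[4,2,0,1,7,7](1)
Move 3: P2 pit1 -> P1=[5,3,4,3,2,2](0) P2=[4,0,1,2,7,7](1)
Move 4: P2 pit4 -> P1=[6,4,5,4,3,2](0) P2=[4,0,1,2,0,8](2)
Move 5: P2 pit2 -> P1=[6,4,5,4,3,2](0) P2=[4,0,0,3,0,8](2)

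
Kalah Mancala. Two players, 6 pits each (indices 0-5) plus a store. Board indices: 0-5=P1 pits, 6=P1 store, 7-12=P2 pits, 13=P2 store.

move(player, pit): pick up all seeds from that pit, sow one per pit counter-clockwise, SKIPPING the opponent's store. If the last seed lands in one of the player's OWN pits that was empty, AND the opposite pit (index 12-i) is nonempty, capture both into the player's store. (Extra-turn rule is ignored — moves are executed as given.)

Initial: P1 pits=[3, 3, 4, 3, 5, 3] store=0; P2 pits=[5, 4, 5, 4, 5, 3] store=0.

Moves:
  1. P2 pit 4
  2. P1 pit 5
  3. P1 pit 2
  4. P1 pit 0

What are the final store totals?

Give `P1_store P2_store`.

Move 1: P2 pit4 -> P1=[4,4,5,3,5,3](0) P2=[5,4,5,4,0,4](1)
Move 2: P1 pit5 -> P1=[4,4,5,3,5,0](1) P2=[6,5,5,4,0,4](1)
Move 3: P1 pit2 -> P1=[4,4,0,4,6,1](2) P2=[7,5,5,4,0,4](1)
Move 4: P1 pit0 -> P1=[0,5,1,5,7,1](2) P2=[7,5,5,4,0,4](1)

Answer: 2 1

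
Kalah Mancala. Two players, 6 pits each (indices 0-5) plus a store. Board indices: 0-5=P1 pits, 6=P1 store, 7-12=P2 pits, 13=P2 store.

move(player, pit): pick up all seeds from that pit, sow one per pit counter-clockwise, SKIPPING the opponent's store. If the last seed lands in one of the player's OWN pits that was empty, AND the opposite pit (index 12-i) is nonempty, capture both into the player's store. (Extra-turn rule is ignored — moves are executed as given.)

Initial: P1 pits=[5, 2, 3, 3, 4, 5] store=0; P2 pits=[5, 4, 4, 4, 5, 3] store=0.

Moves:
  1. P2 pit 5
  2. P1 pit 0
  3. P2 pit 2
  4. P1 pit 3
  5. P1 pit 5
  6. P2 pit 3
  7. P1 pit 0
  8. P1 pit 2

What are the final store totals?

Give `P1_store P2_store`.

Move 1: P2 pit5 -> P1=[6,3,3,3,4,5](0) P2=[5,4,4,4,5,0](1)
Move 2: P1 pit0 -> P1=[0,4,4,4,5,6](1) P2=[5,4,4,4,5,0](1)
Move 3: P2 pit2 -> P1=[0,4,4,4,5,6](1) P2=[5,4,0,5,6,1](2)
Move 4: P1 pit3 -> P1=[0,4,4,0,6,7](2) P2=[6,4,0,5,6,1](2)
Move 5: P1 pit5 -> P1=[0,4,4,0,6,0](3) P2=[7,5,1,6,7,2](2)
Move 6: P2 pit3 -> P1=[1,5,5,0,6,0](3) P2=[7,5,1,0,8,3](3)
Move 7: P1 pit0 -> P1=[0,6,5,0,6,0](3) P2=[7,5,1,0,8,3](3)
Move 8: P1 pit2 -> P1=[0,6,0,1,7,1](4) P2=[8,5,1,0,8,3](3)

Answer: 4 3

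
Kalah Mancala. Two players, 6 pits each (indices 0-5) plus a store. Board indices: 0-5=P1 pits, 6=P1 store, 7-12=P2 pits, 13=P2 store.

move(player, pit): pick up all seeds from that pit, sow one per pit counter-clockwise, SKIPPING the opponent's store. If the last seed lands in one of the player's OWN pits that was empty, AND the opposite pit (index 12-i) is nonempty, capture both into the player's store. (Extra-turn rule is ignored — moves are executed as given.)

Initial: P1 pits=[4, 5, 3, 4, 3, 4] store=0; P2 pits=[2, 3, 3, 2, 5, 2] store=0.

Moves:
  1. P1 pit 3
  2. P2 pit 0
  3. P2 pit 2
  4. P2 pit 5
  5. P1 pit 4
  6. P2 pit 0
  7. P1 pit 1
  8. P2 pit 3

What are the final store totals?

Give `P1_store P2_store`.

Answer: 3 3

Derivation:
Move 1: P1 pit3 -> P1=[4,5,3,0,4,5](1) P2=[3,3,3,2,5,2](0)
Move 2: P2 pit0 -> P1=[4,5,3,0,4,5](1) P2=[0,4,4,3,5,2](0)
Move 3: P2 pit2 -> P1=[4,5,3,0,4,5](1) P2=[0,4,0,4,6,3](1)
Move 4: P2 pit5 -> P1=[5,6,3,0,4,5](1) P2=[0,4,0,4,6,0](2)
Move 5: P1 pit4 -> P1=[5,6,3,0,0,6](2) P2=[1,5,0,4,6,0](2)
Move 6: P2 pit0 -> P1=[5,6,3,0,0,6](2) P2=[0,6,0,4,6,0](2)
Move 7: P1 pit1 -> P1=[5,0,4,1,1,7](3) P2=[1,6,0,4,6,0](2)
Move 8: P2 pit3 -> P1=[6,0,4,1,1,7](3) P2=[1,6,0,0,7,1](3)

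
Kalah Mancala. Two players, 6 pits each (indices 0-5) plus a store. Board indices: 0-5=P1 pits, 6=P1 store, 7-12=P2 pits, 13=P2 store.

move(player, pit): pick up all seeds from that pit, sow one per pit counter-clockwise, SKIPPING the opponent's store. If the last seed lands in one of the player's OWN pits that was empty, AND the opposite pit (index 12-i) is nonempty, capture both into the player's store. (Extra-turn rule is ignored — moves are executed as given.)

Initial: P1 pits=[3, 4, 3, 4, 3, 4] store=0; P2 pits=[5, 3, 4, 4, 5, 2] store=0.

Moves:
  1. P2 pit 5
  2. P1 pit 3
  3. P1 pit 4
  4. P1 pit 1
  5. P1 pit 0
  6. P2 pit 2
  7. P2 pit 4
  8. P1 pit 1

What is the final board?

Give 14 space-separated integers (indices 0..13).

Move 1: P2 pit5 -> P1=[4,4,3,4,3,4](0) P2=[5,3,4,4,5,0](1)
Move 2: P1 pit3 -> P1=[4,4,3,0,4,5](1) P2=[6,3,4,4,5,0](1)
Move 3: P1 pit4 -> P1=[4,4,3,0,0,6](2) P2=[7,4,4,4,5,0](1)
Move 4: P1 pit1 -> P1=[4,0,4,1,1,7](2) P2=[7,4,4,4,5,0](1)
Move 5: P1 pit0 -> P1=[0,1,5,2,2,7](2) P2=[7,4,4,4,5,0](1)
Move 6: P2 pit2 -> P1=[0,1,5,2,2,7](2) P2=[7,4,0,5,6,1](2)
Move 7: P2 pit4 -> P1=[1,2,6,3,2,7](2) P2=[7,4,0,5,0,2](3)
Move 8: P1 pit1 -> P1=[1,0,7,4,2,7](2) P2=[7,4,0,5,0,2](3)

Answer: 1 0 7 4 2 7 2 7 4 0 5 0 2 3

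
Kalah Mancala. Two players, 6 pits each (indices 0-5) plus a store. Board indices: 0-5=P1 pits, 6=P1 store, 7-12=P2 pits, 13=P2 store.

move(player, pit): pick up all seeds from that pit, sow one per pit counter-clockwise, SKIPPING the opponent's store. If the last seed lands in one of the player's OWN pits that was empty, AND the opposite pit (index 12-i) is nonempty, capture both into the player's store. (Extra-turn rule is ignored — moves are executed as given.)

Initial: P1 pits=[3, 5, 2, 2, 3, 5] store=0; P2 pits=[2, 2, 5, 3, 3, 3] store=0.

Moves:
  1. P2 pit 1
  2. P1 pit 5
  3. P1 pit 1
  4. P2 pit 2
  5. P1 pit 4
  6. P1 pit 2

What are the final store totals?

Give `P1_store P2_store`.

Answer: 4 1

Derivation:
Move 1: P2 pit1 -> P1=[3,5,2,2,3,5](0) P2=[2,0,6,4,3,3](0)
Move 2: P1 pit5 -> P1=[3,5,2,2,3,0](1) P2=[3,1,7,5,3,3](0)
Move 3: P1 pit1 -> P1=[3,0,3,3,4,1](2) P2=[3,1,7,5,3,3](0)
Move 4: P2 pit2 -> P1=[4,1,4,3,4,1](2) P2=[3,1,0,6,4,4](1)
Move 5: P1 pit4 -> P1=[4,1,4,3,0,2](3) P2=[4,2,0,6,4,4](1)
Move 6: P1 pit2 -> P1=[4,1,0,4,1,3](4) P2=[4,2,0,6,4,4](1)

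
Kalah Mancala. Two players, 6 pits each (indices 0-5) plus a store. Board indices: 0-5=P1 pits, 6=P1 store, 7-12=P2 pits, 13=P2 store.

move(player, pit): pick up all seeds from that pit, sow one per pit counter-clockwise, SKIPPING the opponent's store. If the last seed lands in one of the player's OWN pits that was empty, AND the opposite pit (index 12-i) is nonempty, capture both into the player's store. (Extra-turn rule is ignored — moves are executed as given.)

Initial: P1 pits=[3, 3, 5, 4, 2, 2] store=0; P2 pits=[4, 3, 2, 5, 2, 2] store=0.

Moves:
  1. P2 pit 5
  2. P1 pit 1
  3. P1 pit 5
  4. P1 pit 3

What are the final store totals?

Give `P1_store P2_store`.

Answer: 2 1

Derivation:
Move 1: P2 pit5 -> P1=[4,3,5,4,2,2](0) P2=[4,3,2,5,2,0](1)
Move 2: P1 pit1 -> P1=[4,0,6,5,3,2](0) P2=[4,3,2,5,2,0](1)
Move 3: P1 pit5 -> P1=[4,0,6,5,3,0](1) P2=[5,3,2,5,2,0](1)
Move 4: P1 pit3 -> P1=[4,0,6,0,4,1](2) P2=[6,4,2,5,2,0](1)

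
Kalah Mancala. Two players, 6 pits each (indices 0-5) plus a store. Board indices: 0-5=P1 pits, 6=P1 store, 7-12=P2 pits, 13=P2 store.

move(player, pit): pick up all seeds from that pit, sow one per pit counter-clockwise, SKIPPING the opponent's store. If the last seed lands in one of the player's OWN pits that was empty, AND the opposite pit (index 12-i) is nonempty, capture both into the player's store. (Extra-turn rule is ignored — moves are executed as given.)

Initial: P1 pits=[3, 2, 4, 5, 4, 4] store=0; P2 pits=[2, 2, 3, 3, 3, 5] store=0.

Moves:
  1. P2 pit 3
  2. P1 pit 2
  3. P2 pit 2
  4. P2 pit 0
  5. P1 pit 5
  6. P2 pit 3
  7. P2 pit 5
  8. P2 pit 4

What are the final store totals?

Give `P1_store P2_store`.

Move 1: P2 pit3 -> P1=[3,2,4,5,4,4](0) P2=[2,2,3,0,4,6](1)
Move 2: P1 pit2 -> P1=[3,2,0,6,5,5](1) P2=[2,2,3,0,4,6](1)
Move 3: P2 pit2 -> P1=[3,2,0,6,5,5](1) P2=[2,2,0,1,5,7](1)
Move 4: P2 pit0 -> P1=[3,2,0,0,5,5](1) P2=[0,3,0,1,5,7](8)
Move 5: P1 pit5 -> P1=[3,2,0,0,5,0](2) P2=[1,4,1,2,5,7](8)
Move 6: P2 pit3 -> P1=[3,2,0,0,5,0](2) P2=[1,4,1,0,6,8](8)
Move 7: P2 pit5 -> P1=[4,3,1,1,6,1](2) P2=[2,4,1,0,6,0](9)
Move 8: P2 pit4 -> P1=[5,4,2,2,6,1](2) P2=[2,4,1,0,0,1](10)

Answer: 2 10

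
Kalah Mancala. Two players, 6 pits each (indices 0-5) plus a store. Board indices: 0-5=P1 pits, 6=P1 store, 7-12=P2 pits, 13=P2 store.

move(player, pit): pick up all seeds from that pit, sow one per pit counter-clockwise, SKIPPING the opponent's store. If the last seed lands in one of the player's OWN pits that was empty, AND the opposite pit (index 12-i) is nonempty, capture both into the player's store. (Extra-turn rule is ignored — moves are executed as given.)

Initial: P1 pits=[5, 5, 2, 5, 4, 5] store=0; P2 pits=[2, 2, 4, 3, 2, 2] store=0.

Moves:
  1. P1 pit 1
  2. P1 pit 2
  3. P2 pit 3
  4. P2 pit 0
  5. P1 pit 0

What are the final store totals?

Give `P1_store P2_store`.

Move 1: P1 pit1 -> P1=[5,0,3,6,5,6](1) P2=[2,2,4,3,2,2](0)
Move 2: P1 pit2 -> P1=[5,0,0,7,6,7](1) P2=[2,2,4,3,2,2](0)
Move 3: P2 pit3 -> P1=[5,0,0,7,6,7](1) P2=[2,2,4,0,3,3](1)
Move 4: P2 pit0 -> P1=[5,0,0,7,6,7](1) P2=[0,3,5,0,3,3](1)
Move 5: P1 pit0 -> P1=[0,1,1,8,7,8](1) P2=[0,3,5,0,3,3](1)

Answer: 1 1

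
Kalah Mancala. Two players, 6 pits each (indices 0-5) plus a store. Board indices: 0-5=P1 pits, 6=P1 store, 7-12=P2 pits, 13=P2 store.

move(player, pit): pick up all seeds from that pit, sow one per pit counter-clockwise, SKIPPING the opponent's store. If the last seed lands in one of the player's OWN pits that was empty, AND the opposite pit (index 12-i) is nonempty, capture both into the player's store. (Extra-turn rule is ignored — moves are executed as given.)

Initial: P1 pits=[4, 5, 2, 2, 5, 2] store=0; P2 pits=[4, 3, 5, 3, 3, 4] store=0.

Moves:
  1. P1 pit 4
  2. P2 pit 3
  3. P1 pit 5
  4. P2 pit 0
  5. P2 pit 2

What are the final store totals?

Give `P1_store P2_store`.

Move 1: P1 pit4 -> P1=[4,5,2,2,0,3](1) P2=[5,4,6,3,3,4](0)
Move 2: P2 pit3 -> P1=[4,5,2,2,0,3](1) P2=[5,4,6,0,4,5](1)
Move 3: P1 pit5 -> P1=[4,5,2,2,0,0](2) P2=[6,5,6,0,4,5](1)
Move 4: P2 pit0 -> P1=[4,5,2,2,0,0](2) P2=[0,6,7,1,5,6](2)
Move 5: P2 pit2 -> P1=[5,6,3,2,0,0](2) P2=[0,6,0,2,6,7](3)

Answer: 2 3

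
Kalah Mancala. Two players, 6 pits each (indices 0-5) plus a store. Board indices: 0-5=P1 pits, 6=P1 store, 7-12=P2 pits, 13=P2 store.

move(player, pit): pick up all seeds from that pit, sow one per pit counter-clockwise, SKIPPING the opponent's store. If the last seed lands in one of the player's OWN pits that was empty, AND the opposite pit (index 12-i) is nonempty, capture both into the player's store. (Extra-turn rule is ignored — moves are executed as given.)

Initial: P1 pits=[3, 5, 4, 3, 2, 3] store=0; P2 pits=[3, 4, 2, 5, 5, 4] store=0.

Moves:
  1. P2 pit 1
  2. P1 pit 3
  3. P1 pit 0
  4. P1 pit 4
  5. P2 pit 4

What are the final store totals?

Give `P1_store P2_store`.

Answer: 6 1

Derivation:
Move 1: P2 pit1 -> P1=[3,5,4,3,2,3](0) P2=[3,0,3,6,6,5](0)
Move 2: P1 pit3 -> P1=[3,5,4,0,3,4](1) P2=[3,0,3,6,6,5](0)
Move 3: P1 pit0 -> P1=[0,6,5,0,3,4](5) P2=[3,0,0,6,6,5](0)
Move 4: P1 pit4 -> P1=[0,6,5,0,0,5](6) P2=[4,0,0,6,6,5](0)
Move 5: P2 pit4 -> P1=[1,7,6,1,0,5](6) P2=[4,0,0,6,0,6](1)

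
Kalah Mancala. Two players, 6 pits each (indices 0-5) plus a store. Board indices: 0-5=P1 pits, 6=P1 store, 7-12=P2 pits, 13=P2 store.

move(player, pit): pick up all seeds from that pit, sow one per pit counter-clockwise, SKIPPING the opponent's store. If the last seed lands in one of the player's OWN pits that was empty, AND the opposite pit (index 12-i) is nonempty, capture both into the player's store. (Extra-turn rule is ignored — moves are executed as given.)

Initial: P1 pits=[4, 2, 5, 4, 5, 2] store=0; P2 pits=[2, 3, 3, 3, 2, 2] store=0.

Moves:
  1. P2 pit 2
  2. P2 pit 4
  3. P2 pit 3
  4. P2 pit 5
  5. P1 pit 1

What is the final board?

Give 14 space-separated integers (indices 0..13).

Answer: 7 0 7 6 6 2 0 2 3 0 0 1 0 3

Derivation:
Move 1: P2 pit2 -> P1=[4,2,5,4,5,2](0) P2=[2,3,0,4,3,3](0)
Move 2: P2 pit4 -> P1=[5,2,5,4,5,2](0) P2=[2,3,0,4,0,4](1)
Move 3: P2 pit3 -> P1=[6,2,5,4,5,2](0) P2=[2,3,0,0,1,5](2)
Move 4: P2 pit5 -> P1=[7,3,6,5,5,2](0) P2=[2,3,0,0,1,0](3)
Move 5: P1 pit1 -> P1=[7,0,7,6,6,2](0) P2=[2,3,0,0,1,0](3)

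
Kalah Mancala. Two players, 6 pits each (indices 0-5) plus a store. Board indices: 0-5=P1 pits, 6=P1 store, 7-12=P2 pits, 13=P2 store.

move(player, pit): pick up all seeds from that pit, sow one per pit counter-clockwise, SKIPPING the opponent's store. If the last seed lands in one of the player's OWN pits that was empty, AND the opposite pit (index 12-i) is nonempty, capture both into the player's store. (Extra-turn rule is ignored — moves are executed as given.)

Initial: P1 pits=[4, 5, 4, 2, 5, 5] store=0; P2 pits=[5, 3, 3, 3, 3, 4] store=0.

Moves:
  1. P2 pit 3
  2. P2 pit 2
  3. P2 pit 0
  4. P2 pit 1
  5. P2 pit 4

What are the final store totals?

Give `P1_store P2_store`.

Answer: 0 2

Derivation:
Move 1: P2 pit3 -> P1=[4,5,4,2,5,5](0) P2=[5,3,3,0,4,5](1)
Move 2: P2 pit2 -> P1=[4,5,4,2,5,5](0) P2=[5,3,0,1,5,6](1)
Move 3: P2 pit0 -> P1=[4,5,4,2,5,5](0) P2=[0,4,1,2,6,7](1)
Move 4: P2 pit1 -> P1=[4,5,4,2,5,5](0) P2=[0,0,2,3,7,8](1)
Move 5: P2 pit4 -> P1=[5,6,5,3,6,5](0) P2=[0,0,2,3,0,9](2)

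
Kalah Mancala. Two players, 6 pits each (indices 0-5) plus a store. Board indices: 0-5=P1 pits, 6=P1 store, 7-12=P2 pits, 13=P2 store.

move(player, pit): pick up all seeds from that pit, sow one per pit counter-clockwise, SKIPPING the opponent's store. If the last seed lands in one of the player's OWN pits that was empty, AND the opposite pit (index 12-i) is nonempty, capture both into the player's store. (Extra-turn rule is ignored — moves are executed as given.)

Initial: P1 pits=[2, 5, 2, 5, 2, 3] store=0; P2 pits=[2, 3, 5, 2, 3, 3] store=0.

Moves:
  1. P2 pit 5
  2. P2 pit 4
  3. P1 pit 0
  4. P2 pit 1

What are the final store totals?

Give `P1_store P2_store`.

Answer: 0 10

Derivation:
Move 1: P2 pit5 -> P1=[3,6,2,5,2,3](0) P2=[2,3,5,2,3,0](1)
Move 2: P2 pit4 -> P1=[4,6,2,5,2,3](0) P2=[2,3,5,2,0,1](2)
Move 3: P1 pit0 -> P1=[0,7,3,6,3,3](0) P2=[2,3,5,2,0,1](2)
Move 4: P2 pit1 -> P1=[0,0,3,6,3,3](0) P2=[2,0,6,3,0,1](10)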